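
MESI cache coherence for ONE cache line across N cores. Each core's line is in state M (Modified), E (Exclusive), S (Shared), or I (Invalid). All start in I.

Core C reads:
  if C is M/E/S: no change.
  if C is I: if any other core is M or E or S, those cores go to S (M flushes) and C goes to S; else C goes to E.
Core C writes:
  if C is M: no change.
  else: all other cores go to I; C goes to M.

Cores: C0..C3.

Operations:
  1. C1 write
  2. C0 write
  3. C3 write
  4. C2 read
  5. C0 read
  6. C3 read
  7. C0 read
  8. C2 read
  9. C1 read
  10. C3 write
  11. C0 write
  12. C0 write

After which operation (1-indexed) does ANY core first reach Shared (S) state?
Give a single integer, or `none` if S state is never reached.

Answer: 4

Derivation:
Op 1: C1 write [C1 write: invalidate none -> C1=M] -> [I,M,I,I]
Op 2: C0 write [C0 write: invalidate ['C1=M'] -> C0=M] -> [M,I,I,I]
Op 3: C3 write [C3 write: invalidate ['C0=M'] -> C3=M] -> [I,I,I,M]
Op 4: C2 read [C2 read from I: others=['C3=M'] -> C2=S, others downsized to S] -> [I,I,S,S]
  -> First S state at op 4; remaining ops need not be traced.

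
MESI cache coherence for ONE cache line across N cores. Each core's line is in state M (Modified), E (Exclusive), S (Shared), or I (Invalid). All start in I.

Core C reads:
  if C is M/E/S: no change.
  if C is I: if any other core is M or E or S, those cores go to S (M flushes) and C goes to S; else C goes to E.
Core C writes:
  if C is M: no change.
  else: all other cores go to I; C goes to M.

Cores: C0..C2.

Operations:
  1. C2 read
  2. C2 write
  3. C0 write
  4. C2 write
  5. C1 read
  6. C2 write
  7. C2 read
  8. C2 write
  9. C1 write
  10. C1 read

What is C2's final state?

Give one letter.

Answer: I

Derivation:
Op 1: C2 read [C2 read from I: no other sharers -> C2=E (exclusive)] -> [I,I,E]
Op 2: C2 write [C2 write: invalidate none -> C2=M] -> [I,I,M]
Op 3: C0 write [C0 write: invalidate ['C2=M'] -> C0=M] -> [M,I,I]
Op 4: C2 write [C2 write: invalidate ['C0=M'] -> C2=M] -> [I,I,M]
Op 5: C1 read [C1 read from I: others=['C2=M'] -> C1=S, others downsized to S] -> [I,S,S]
Op 6: C2 write [C2 write: invalidate ['C1=S'] -> C2=M] -> [I,I,M]
Op 7: C2 read [C2 read: already in M, no change] -> [I,I,M]
Op 8: C2 write [C2 write: already M (modified), no change] -> [I,I,M]
Op 9: C1 write [C1 write: invalidate ['C2=M'] -> C1=M] -> [I,M,I]
Op 10: C1 read [C1 read: already in M, no change] -> [I,M,I]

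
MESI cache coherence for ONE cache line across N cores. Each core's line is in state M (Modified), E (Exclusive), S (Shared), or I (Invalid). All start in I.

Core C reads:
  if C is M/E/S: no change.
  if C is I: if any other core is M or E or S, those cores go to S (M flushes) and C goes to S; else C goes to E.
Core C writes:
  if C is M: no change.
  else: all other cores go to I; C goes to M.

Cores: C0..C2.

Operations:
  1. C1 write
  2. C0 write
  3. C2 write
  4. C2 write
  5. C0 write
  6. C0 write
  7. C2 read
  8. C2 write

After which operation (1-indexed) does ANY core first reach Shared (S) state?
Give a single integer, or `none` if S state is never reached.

Answer: 7

Derivation:
Op 1: C1 write [C1 write: invalidate none -> C1=M] -> [I,M,I]
Op 2: C0 write [C0 write: invalidate ['C1=M'] -> C0=M] -> [M,I,I]
Op 3: C2 write [C2 write: invalidate ['C0=M'] -> C2=M] -> [I,I,M]
Op 4: C2 write [C2 write: already M (modified), no change] -> [I,I,M]
Op 5: C0 write [C0 write: invalidate ['C2=M'] -> C0=M] -> [M,I,I]
Op 6: C0 write [C0 write: already M (modified), no change] -> [M,I,I]
Op 7: C2 read [C2 read from I: others=['C0=M'] -> C2=S, others downsized to S] -> [S,I,S]
  -> First S state at op 7; remaining ops need not be traced.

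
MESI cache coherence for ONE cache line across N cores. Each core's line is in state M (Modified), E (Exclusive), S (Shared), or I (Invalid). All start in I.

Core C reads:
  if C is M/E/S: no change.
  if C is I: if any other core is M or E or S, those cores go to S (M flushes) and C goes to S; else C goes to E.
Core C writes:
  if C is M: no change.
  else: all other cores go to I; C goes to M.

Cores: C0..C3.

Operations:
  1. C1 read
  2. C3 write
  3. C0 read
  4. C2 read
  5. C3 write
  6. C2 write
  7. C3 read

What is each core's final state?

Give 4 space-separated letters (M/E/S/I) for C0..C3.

Op 1: C1 read [C1 read from I: no other sharers -> C1=E (exclusive)] -> [I,E,I,I]
Op 2: C3 write [C3 write: invalidate ['C1=E'] -> C3=M] -> [I,I,I,M]
Op 3: C0 read [C0 read from I: others=['C3=M'] -> C0=S, others downsized to S] -> [S,I,I,S]
Op 4: C2 read [C2 read from I: others=['C0=S', 'C3=S'] -> C2=S, others downsized to S] -> [S,I,S,S]
Op 5: C3 write [C3 write: invalidate ['C0=S', 'C2=S'] -> C3=M] -> [I,I,I,M]
Op 6: C2 write [C2 write: invalidate ['C3=M'] -> C2=M] -> [I,I,M,I]
Op 7: C3 read [C3 read from I: others=['C2=M'] -> C3=S, others downsized to S] -> [I,I,S,S]

Answer: I I S S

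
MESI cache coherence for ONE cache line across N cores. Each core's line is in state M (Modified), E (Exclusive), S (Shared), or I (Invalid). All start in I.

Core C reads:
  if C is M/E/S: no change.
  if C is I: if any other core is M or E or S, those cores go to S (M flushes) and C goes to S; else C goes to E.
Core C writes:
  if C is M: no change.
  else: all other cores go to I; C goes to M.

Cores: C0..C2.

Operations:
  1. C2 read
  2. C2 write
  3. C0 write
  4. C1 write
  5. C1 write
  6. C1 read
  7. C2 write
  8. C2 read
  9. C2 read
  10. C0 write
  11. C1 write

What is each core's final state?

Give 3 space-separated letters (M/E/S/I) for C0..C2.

Answer: I M I

Derivation:
Op 1: C2 read [C2 read from I: no other sharers -> C2=E (exclusive)] -> [I,I,E]
Op 2: C2 write [C2 write: invalidate none -> C2=M] -> [I,I,M]
Op 3: C0 write [C0 write: invalidate ['C2=M'] -> C0=M] -> [M,I,I]
Op 4: C1 write [C1 write: invalidate ['C0=M'] -> C1=M] -> [I,M,I]
Op 5: C1 write [C1 write: already M (modified), no change] -> [I,M,I]
Op 6: C1 read [C1 read: already in M, no change] -> [I,M,I]
Op 7: C2 write [C2 write: invalidate ['C1=M'] -> C2=M] -> [I,I,M]
Op 8: C2 read [C2 read: already in M, no change] -> [I,I,M]
Op 9: C2 read [C2 read: already in M, no change] -> [I,I,M]
Op 10: C0 write [C0 write: invalidate ['C2=M'] -> C0=M] -> [M,I,I]
Op 11: C1 write [C1 write: invalidate ['C0=M'] -> C1=M] -> [I,M,I]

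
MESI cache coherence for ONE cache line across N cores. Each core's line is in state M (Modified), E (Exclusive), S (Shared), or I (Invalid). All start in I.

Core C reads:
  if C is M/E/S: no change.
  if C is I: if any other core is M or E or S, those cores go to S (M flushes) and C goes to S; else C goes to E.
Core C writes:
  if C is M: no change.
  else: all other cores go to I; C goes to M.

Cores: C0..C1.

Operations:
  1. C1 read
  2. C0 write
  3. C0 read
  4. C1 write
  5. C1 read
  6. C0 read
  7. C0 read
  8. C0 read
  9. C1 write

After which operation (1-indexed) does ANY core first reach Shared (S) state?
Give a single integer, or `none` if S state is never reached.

Answer: 6

Derivation:
Op 1: C1 read [C1 read from I: no other sharers -> C1=E (exclusive)] -> [I,E]
Op 2: C0 write [C0 write: invalidate ['C1=E'] -> C0=M] -> [M,I]
Op 3: C0 read [C0 read: already in M, no change] -> [M,I]
Op 4: C1 write [C1 write: invalidate ['C0=M'] -> C1=M] -> [I,M]
Op 5: C1 read [C1 read: already in M, no change] -> [I,M]
Op 6: C0 read [C0 read from I: others=['C1=M'] -> C0=S, others downsized to S] -> [S,S]
  -> First S state at op 6; remaining ops need not be traced.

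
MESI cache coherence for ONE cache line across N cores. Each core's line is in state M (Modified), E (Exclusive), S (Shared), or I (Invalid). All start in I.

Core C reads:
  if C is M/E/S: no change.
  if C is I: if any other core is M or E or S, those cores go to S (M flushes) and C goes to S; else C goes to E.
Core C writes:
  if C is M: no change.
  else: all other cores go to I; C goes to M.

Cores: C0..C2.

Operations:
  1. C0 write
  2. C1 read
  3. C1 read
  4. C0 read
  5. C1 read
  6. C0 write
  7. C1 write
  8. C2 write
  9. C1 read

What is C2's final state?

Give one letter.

Answer: S

Derivation:
Op 1: C0 write [C0 write: invalidate none -> C0=M] -> [M,I,I]
Op 2: C1 read [C1 read from I: others=['C0=M'] -> C1=S, others downsized to S] -> [S,S,I]
Op 3: C1 read [C1 read: already in S, no change] -> [S,S,I]
Op 4: C0 read [C0 read: already in S, no change] -> [S,S,I]
Op 5: C1 read [C1 read: already in S, no change] -> [S,S,I]
Op 6: C0 write [C0 write: invalidate ['C1=S'] -> C0=M] -> [M,I,I]
Op 7: C1 write [C1 write: invalidate ['C0=M'] -> C1=M] -> [I,M,I]
Op 8: C2 write [C2 write: invalidate ['C1=M'] -> C2=M] -> [I,I,M]
Op 9: C1 read [C1 read from I: others=['C2=M'] -> C1=S, others downsized to S] -> [I,S,S]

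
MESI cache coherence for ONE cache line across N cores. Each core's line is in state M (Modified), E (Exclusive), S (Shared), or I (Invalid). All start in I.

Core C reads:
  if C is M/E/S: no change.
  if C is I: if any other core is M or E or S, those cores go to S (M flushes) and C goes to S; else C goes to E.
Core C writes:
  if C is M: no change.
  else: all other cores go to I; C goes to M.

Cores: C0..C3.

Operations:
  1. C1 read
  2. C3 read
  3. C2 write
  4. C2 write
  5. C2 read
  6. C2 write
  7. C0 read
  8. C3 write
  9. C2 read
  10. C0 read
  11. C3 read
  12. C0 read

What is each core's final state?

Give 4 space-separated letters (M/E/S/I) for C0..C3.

Op 1: C1 read [C1 read from I: no other sharers -> C1=E (exclusive)] -> [I,E,I,I]
Op 2: C3 read [C3 read from I: others=['C1=E'] -> C3=S, others downsized to S] -> [I,S,I,S]
Op 3: C2 write [C2 write: invalidate ['C1=S', 'C3=S'] -> C2=M] -> [I,I,M,I]
Op 4: C2 write [C2 write: already M (modified), no change] -> [I,I,M,I]
Op 5: C2 read [C2 read: already in M, no change] -> [I,I,M,I]
Op 6: C2 write [C2 write: already M (modified), no change] -> [I,I,M,I]
Op 7: C0 read [C0 read from I: others=['C2=M'] -> C0=S, others downsized to S] -> [S,I,S,I]
Op 8: C3 write [C3 write: invalidate ['C0=S', 'C2=S'] -> C3=M] -> [I,I,I,M]
Op 9: C2 read [C2 read from I: others=['C3=M'] -> C2=S, others downsized to S] -> [I,I,S,S]
Op 10: C0 read [C0 read from I: others=['C2=S', 'C3=S'] -> C0=S, others downsized to S] -> [S,I,S,S]
Op 11: C3 read [C3 read: already in S, no change] -> [S,I,S,S]
Op 12: C0 read [C0 read: already in S, no change] -> [S,I,S,S]

Answer: S I S S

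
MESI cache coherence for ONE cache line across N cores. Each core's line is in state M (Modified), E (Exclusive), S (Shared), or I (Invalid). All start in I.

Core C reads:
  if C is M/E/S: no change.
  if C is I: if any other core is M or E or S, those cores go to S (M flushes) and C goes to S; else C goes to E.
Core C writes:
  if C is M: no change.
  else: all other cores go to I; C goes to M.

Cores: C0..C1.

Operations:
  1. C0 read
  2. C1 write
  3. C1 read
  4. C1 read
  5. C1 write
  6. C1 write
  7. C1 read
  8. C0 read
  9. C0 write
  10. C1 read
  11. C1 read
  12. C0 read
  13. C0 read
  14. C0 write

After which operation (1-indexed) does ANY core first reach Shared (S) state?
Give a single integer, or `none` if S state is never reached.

Answer: 8

Derivation:
Op 1: C0 read [C0 read from I: no other sharers -> C0=E (exclusive)] -> [E,I]
Op 2: C1 write [C1 write: invalidate ['C0=E'] -> C1=M] -> [I,M]
Op 3: C1 read [C1 read: already in M, no change] -> [I,M]
Op 4: C1 read [C1 read: already in M, no change] -> [I,M]
Op 5: C1 write [C1 write: already M (modified), no change] -> [I,M]
Op 6: C1 write [C1 write: already M (modified), no change] -> [I,M]
Op 7: C1 read [C1 read: already in M, no change] -> [I,M]
Op 8: C0 read [C0 read from I: others=['C1=M'] -> C0=S, others downsized to S] -> [S,S]
  -> First S state at op 8; remaining ops need not be traced.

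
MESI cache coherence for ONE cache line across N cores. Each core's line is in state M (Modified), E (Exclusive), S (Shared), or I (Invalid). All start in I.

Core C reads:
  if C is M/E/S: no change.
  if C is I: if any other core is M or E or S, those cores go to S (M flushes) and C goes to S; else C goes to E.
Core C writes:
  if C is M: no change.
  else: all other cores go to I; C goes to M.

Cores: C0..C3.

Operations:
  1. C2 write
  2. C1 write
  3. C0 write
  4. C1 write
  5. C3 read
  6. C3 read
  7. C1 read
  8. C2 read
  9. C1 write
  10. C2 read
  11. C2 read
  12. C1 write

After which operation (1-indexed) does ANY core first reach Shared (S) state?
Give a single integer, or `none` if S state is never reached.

Answer: 5

Derivation:
Op 1: C2 write [C2 write: invalidate none -> C2=M] -> [I,I,M,I]
Op 2: C1 write [C1 write: invalidate ['C2=M'] -> C1=M] -> [I,M,I,I]
Op 3: C0 write [C0 write: invalidate ['C1=M'] -> C0=M] -> [M,I,I,I]
Op 4: C1 write [C1 write: invalidate ['C0=M'] -> C1=M] -> [I,M,I,I]
Op 5: C3 read [C3 read from I: others=['C1=M'] -> C3=S, others downsized to S] -> [I,S,I,S]
  -> First S state at op 5; remaining ops need not be traced.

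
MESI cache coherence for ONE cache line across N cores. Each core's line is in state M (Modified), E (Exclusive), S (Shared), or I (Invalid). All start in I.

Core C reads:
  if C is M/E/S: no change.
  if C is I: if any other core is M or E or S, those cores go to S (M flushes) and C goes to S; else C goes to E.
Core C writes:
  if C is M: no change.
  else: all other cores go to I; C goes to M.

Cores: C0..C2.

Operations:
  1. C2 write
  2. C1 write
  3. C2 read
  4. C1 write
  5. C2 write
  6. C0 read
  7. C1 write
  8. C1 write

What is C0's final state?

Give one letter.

Op 1: C2 write [C2 write: invalidate none -> C2=M] -> [I,I,M]
Op 2: C1 write [C1 write: invalidate ['C2=M'] -> C1=M] -> [I,M,I]
Op 3: C2 read [C2 read from I: others=['C1=M'] -> C2=S, others downsized to S] -> [I,S,S]
Op 4: C1 write [C1 write: invalidate ['C2=S'] -> C1=M] -> [I,M,I]
Op 5: C2 write [C2 write: invalidate ['C1=M'] -> C2=M] -> [I,I,M]
Op 6: C0 read [C0 read from I: others=['C2=M'] -> C0=S, others downsized to S] -> [S,I,S]
Op 7: C1 write [C1 write: invalidate ['C0=S', 'C2=S'] -> C1=M] -> [I,M,I]
Op 8: C1 write [C1 write: already M (modified), no change] -> [I,M,I]

Answer: I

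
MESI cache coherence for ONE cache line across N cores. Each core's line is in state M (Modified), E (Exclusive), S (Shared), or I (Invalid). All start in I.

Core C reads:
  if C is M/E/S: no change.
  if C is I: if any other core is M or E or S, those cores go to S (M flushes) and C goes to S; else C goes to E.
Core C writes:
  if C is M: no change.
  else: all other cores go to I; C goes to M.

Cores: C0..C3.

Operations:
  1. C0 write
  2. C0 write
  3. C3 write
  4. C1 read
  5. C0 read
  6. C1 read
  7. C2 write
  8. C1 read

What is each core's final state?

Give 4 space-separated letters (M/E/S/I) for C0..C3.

Op 1: C0 write [C0 write: invalidate none -> C0=M] -> [M,I,I,I]
Op 2: C0 write [C0 write: already M (modified), no change] -> [M,I,I,I]
Op 3: C3 write [C3 write: invalidate ['C0=M'] -> C3=M] -> [I,I,I,M]
Op 4: C1 read [C1 read from I: others=['C3=M'] -> C1=S, others downsized to S] -> [I,S,I,S]
Op 5: C0 read [C0 read from I: others=['C1=S', 'C3=S'] -> C0=S, others downsized to S] -> [S,S,I,S]
Op 6: C1 read [C1 read: already in S, no change] -> [S,S,I,S]
Op 7: C2 write [C2 write: invalidate ['C0=S', 'C1=S', 'C3=S'] -> C2=M] -> [I,I,M,I]
Op 8: C1 read [C1 read from I: others=['C2=M'] -> C1=S, others downsized to S] -> [I,S,S,I]

Answer: I S S I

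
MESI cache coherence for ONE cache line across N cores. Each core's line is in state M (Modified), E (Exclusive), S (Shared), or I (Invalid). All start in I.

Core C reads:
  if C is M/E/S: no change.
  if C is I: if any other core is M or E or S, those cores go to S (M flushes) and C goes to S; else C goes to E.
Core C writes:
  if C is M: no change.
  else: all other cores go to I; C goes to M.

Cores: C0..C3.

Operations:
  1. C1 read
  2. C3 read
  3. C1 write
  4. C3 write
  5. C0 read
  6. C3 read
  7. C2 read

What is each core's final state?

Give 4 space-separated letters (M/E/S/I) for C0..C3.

Answer: S I S S

Derivation:
Op 1: C1 read [C1 read from I: no other sharers -> C1=E (exclusive)] -> [I,E,I,I]
Op 2: C3 read [C3 read from I: others=['C1=E'] -> C3=S, others downsized to S] -> [I,S,I,S]
Op 3: C1 write [C1 write: invalidate ['C3=S'] -> C1=M] -> [I,M,I,I]
Op 4: C3 write [C3 write: invalidate ['C1=M'] -> C3=M] -> [I,I,I,M]
Op 5: C0 read [C0 read from I: others=['C3=M'] -> C0=S, others downsized to S] -> [S,I,I,S]
Op 6: C3 read [C3 read: already in S, no change] -> [S,I,I,S]
Op 7: C2 read [C2 read from I: others=['C0=S', 'C3=S'] -> C2=S, others downsized to S] -> [S,I,S,S]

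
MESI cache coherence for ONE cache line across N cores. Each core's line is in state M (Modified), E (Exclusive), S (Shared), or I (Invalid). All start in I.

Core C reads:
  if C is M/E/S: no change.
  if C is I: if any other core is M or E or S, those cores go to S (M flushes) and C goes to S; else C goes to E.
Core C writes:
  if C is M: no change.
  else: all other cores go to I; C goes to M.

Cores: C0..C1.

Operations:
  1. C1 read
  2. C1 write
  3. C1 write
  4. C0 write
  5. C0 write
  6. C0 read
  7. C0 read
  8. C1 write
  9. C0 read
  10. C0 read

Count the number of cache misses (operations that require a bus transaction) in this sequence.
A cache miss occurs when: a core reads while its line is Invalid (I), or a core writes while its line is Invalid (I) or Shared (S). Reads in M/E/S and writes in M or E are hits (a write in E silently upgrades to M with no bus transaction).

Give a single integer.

Op 1: C1 read [C1 read from I: no other sharers -> C1=E (exclusive)] -> [I,E] [MISS #1: read from I]
Op 2: C1 write [C1 write: invalidate none -> C1=M] -> [I,M] [hit: write from E is a silent E->M upgrade, no bus transaction]
Op 3: C1 write [C1 write: already M (modified), no change] -> [I,M] [hit: write from M]
Op 4: C0 write [C0 write: invalidate ['C1=M'] -> C0=M] -> [M,I] [MISS #2: write from I]
Op 5: C0 write [C0 write: already M (modified), no change] -> [M,I] [hit: write from M]
Op 6: C0 read [C0 read: already in M, no change] -> [M,I] [hit: read from M]
Op 7: C0 read [C0 read: already in M, no change] -> [M,I] [hit: read from M]
Op 8: C1 write [C1 write: invalidate ['C0=M'] -> C1=M] -> [I,M] [MISS #3: write from I]
Op 9: C0 read [C0 read from I: others=['C1=M'] -> C0=S, others downsized to S] -> [S,S] [MISS #4: read from I]
Op 10: C0 read [C0 read: already in S, no change] -> [S,S] [hit: read from S]

Answer: 4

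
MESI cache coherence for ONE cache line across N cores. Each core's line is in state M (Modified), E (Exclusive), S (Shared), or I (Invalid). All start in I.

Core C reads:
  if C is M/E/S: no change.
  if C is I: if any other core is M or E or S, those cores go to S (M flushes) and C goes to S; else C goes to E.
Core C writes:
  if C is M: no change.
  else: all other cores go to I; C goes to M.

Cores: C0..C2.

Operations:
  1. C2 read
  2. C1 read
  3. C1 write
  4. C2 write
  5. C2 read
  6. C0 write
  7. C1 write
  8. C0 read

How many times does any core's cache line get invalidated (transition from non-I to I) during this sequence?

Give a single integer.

Op 1: C2 read [C2 read from I: no other sharers -> C2=E (exclusive)] -> [I,I,E] (invalidations this op: 0; running total: 0)
Op 2: C1 read [C1 read from I: others=['C2=E'] -> C1=S, others downsized to S] -> [I,S,S] (invalidations this op: 0; running total: 0)
Op 3: C1 write [C1 write: invalidate ['C2=S'] -> C1=M] -> [I,M,I] (invalidations this op: 1; running total: 1)
Op 4: C2 write [C2 write: invalidate ['C1=M'] -> C2=M] -> [I,I,M] (invalidations this op: 1; running total: 2)
Op 5: C2 read [C2 read: already in M, no change] -> [I,I,M] (invalidations this op: 0; running total: 2)
Op 6: C0 write [C0 write: invalidate ['C2=M'] -> C0=M] -> [M,I,I] (invalidations this op: 1; running total: 3)
Op 7: C1 write [C1 write: invalidate ['C0=M'] -> C1=M] -> [I,M,I] (invalidations this op: 1; running total: 4)
Op 8: C0 read [C0 read from I: others=['C1=M'] -> C0=S, others downsized to S] -> [S,S,I] (invalidations this op: 0; running total: 4)

Answer: 4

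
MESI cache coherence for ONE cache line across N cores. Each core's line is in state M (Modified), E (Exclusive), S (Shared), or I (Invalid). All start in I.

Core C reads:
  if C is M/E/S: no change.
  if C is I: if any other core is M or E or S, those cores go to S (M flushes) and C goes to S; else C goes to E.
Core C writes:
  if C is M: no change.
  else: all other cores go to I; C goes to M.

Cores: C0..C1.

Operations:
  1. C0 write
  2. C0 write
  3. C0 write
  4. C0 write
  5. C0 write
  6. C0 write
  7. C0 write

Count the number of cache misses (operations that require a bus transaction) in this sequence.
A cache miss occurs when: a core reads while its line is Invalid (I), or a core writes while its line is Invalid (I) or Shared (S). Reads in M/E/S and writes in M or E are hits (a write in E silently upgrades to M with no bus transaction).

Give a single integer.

Answer: 1

Derivation:
Op 1: C0 write [C0 write: invalidate none -> C0=M] -> [M,I] [MISS #1: write from I]
Op 2: C0 write [C0 write: already M (modified), no change] -> [M,I] [hit: write from M]
Op 3: C0 write [C0 write: already M (modified), no change] -> [M,I] [hit: write from M]
Op 4: C0 write [C0 write: already M (modified), no change] -> [M,I] [hit: write from M]
Op 5: C0 write [C0 write: already M (modified), no change] -> [M,I] [hit: write from M]
Op 6: C0 write [C0 write: already M (modified), no change] -> [M,I] [hit: write from M]
Op 7: C0 write [C0 write: already M (modified), no change] -> [M,I] [hit: write from M]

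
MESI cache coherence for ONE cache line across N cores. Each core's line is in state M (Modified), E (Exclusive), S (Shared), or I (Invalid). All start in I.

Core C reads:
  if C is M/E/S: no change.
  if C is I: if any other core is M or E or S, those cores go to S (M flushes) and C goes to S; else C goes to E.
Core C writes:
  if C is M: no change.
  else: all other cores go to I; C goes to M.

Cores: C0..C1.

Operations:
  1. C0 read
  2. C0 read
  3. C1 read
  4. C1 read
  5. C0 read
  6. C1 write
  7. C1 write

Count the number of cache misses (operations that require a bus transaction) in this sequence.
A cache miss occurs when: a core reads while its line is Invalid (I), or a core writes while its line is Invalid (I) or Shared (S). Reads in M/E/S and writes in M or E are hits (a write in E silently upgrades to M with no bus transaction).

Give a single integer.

Op 1: C0 read [C0 read from I: no other sharers -> C0=E (exclusive)] -> [E,I] [MISS #1: read from I]
Op 2: C0 read [C0 read: already in E, no change] -> [E,I] [hit: read from E]
Op 3: C1 read [C1 read from I: others=['C0=E'] -> C1=S, others downsized to S] -> [S,S] [MISS #2: read from I]
Op 4: C1 read [C1 read: already in S, no change] -> [S,S] [hit: read from S]
Op 5: C0 read [C0 read: already in S, no change] -> [S,S] [hit: read from S]
Op 6: C1 write [C1 write: invalidate ['C0=S'] -> C1=M] -> [I,M] [MISS #3: write from S]
Op 7: C1 write [C1 write: already M (modified), no change] -> [I,M] [hit: write from M]

Answer: 3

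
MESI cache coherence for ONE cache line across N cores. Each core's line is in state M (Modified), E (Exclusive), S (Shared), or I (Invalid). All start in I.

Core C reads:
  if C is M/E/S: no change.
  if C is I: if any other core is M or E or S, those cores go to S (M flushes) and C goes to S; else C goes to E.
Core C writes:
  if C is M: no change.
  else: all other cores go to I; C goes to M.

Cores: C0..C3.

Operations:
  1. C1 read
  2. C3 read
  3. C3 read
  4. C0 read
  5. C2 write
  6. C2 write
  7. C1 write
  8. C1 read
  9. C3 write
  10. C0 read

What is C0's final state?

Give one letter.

Answer: S

Derivation:
Op 1: C1 read [C1 read from I: no other sharers -> C1=E (exclusive)] -> [I,E,I,I]
Op 2: C3 read [C3 read from I: others=['C1=E'] -> C3=S, others downsized to S] -> [I,S,I,S]
Op 3: C3 read [C3 read: already in S, no change] -> [I,S,I,S]
Op 4: C0 read [C0 read from I: others=['C1=S', 'C3=S'] -> C0=S, others downsized to S] -> [S,S,I,S]
Op 5: C2 write [C2 write: invalidate ['C0=S', 'C1=S', 'C3=S'] -> C2=M] -> [I,I,M,I]
Op 6: C2 write [C2 write: already M (modified), no change] -> [I,I,M,I]
Op 7: C1 write [C1 write: invalidate ['C2=M'] -> C1=M] -> [I,M,I,I]
Op 8: C1 read [C1 read: already in M, no change] -> [I,M,I,I]
Op 9: C3 write [C3 write: invalidate ['C1=M'] -> C3=M] -> [I,I,I,M]
Op 10: C0 read [C0 read from I: others=['C3=M'] -> C0=S, others downsized to S] -> [S,I,I,S]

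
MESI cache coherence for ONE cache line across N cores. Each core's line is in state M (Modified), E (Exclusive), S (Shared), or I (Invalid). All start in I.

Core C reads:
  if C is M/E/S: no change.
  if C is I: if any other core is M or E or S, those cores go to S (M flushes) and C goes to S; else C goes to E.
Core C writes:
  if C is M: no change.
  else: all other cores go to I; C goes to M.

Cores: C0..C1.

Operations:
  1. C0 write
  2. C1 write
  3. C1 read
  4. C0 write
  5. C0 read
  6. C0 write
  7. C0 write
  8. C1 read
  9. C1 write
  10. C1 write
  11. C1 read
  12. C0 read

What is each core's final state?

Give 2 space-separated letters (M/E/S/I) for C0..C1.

Answer: S S

Derivation:
Op 1: C0 write [C0 write: invalidate none -> C0=M] -> [M,I]
Op 2: C1 write [C1 write: invalidate ['C0=M'] -> C1=M] -> [I,M]
Op 3: C1 read [C1 read: already in M, no change] -> [I,M]
Op 4: C0 write [C0 write: invalidate ['C1=M'] -> C0=M] -> [M,I]
Op 5: C0 read [C0 read: already in M, no change] -> [M,I]
Op 6: C0 write [C0 write: already M (modified), no change] -> [M,I]
Op 7: C0 write [C0 write: already M (modified), no change] -> [M,I]
Op 8: C1 read [C1 read from I: others=['C0=M'] -> C1=S, others downsized to S] -> [S,S]
Op 9: C1 write [C1 write: invalidate ['C0=S'] -> C1=M] -> [I,M]
Op 10: C1 write [C1 write: already M (modified), no change] -> [I,M]
Op 11: C1 read [C1 read: already in M, no change] -> [I,M]
Op 12: C0 read [C0 read from I: others=['C1=M'] -> C0=S, others downsized to S] -> [S,S]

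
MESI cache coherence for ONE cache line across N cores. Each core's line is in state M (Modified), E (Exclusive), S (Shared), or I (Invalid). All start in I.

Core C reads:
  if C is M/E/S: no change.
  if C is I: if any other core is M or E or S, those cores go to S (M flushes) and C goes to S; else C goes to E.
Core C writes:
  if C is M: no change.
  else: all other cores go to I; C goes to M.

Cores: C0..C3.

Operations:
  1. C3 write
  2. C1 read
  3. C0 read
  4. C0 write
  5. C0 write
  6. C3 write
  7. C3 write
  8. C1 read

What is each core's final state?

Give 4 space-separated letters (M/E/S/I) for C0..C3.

Op 1: C3 write [C3 write: invalidate none -> C3=M] -> [I,I,I,M]
Op 2: C1 read [C1 read from I: others=['C3=M'] -> C1=S, others downsized to S] -> [I,S,I,S]
Op 3: C0 read [C0 read from I: others=['C1=S', 'C3=S'] -> C0=S, others downsized to S] -> [S,S,I,S]
Op 4: C0 write [C0 write: invalidate ['C1=S', 'C3=S'] -> C0=M] -> [M,I,I,I]
Op 5: C0 write [C0 write: already M (modified), no change] -> [M,I,I,I]
Op 6: C3 write [C3 write: invalidate ['C0=M'] -> C3=M] -> [I,I,I,M]
Op 7: C3 write [C3 write: already M (modified), no change] -> [I,I,I,M]
Op 8: C1 read [C1 read from I: others=['C3=M'] -> C1=S, others downsized to S] -> [I,S,I,S]

Answer: I S I S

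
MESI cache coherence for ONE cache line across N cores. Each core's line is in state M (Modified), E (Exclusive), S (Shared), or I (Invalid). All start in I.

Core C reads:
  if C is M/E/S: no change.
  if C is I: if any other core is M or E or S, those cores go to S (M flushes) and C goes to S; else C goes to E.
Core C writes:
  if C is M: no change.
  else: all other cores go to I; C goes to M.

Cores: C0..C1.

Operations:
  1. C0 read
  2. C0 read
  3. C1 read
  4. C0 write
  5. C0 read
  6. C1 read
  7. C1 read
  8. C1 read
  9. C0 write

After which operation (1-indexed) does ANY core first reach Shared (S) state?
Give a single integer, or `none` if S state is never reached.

Answer: 3

Derivation:
Op 1: C0 read [C0 read from I: no other sharers -> C0=E (exclusive)] -> [E,I]
Op 2: C0 read [C0 read: already in E, no change] -> [E,I]
Op 3: C1 read [C1 read from I: others=['C0=E'] -> C1=S, others downsized to S] -> [S,S]
  -> First S state at op 3; remaining ops need not be traced.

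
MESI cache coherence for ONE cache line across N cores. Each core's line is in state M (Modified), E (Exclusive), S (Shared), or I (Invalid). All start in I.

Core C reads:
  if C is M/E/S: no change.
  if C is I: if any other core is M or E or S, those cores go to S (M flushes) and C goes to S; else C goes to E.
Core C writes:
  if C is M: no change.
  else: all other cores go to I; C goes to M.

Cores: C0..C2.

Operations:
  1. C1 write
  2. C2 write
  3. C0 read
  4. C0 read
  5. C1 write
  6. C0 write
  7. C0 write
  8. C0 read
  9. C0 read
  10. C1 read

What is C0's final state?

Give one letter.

Answer: S

Derivation:
Op 1: C1 write [C1 write: invalidate none -> C1=M] -> [I,M,I]
Op 2: C2 write [C2 write: invalidate ['C1=M'] -> C2=M] -> [I,I,M]
Op 3: C0 read [C0 read from I: others=['C2=M'] -> C0=S, others downsized to S] -> [S,I,S]
Op 4: C0 read [C0 read: already in S, no change] -> [S,I,S]
Op 5: C1 write [C1 write: invalidate ['C0=S', 'C2=S'] -> C1=M] -> [I,M,I]
Op 6: C0 write [C0 write: invalidate ['C1=M'] -> C0=M] -> [M,I,I]
Op 7: C0 write [C0 write: already M (modified), no change] -> [M,I,I]
Op 8: C0 read [C0 read: already in M, no change] -> [M,I,I]
Op 9: C0 read [C0 read: already in M, no change] -> [M,I,I]
Op 10: C1 read [C1 read from I: others=['C0=M'] -> C1=S, others downsized to S] -> [S,S,I]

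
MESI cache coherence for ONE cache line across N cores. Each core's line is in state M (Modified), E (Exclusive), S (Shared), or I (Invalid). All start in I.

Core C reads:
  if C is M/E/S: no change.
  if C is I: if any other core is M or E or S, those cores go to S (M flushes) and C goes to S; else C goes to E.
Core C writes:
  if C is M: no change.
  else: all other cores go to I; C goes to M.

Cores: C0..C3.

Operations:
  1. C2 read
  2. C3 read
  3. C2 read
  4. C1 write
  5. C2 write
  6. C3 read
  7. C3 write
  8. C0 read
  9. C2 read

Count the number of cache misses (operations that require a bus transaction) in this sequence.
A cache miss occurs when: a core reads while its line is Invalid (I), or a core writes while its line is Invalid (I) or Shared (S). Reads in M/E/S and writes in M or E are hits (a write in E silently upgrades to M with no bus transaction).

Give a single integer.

Answer: 8

Derivation:
Op 1: C2 read [C2 read from I: no other sharers -> C2=E (exclusive)] -> [I,I,E,I] [MISS #1: read from I]
Op 2: C3 read [C3 read from I: others=['C2=E'] -> C3=S, others downsized to S] -> [I,I,S,S] [MISS #2: read from I]
Op 3: C2 read [C2 read: already in S, no change] -> [I,I,S,S] [hit: read from S]
Op 4: C1 write [C1 write: invalidate ['C2=S', 'C3=S'] -> C1=M] -> [I,M,I,I] [MISS #3: write from I]
Op 5: C2 write [C2 write: invalidate ['C1=M'] -> C2=M] -> [I,I,M,I] [MISS #4: write from I]
Op 6: C3 read [C3 read from I: others=['C2=M'] -> C3=S, others downsized to S] -> [I,I,S,S] [MISS #5: read from I]
Op 7: C3 write [C3 write: invalidate ['C2=S'] -> C3=M] -> [I,I,I,M] [MISS #6: write from S]
Op 8: C0 read [C0 read from I: others=['C3=M'] -> C0=S, others downsized to S] -> [S,I,I,S] [MISS #7: read from I]
Op 9: C2 read [C2 read from I: others=['C0=S', 'C3=S'] -> C2=S, others downsized to S] -> [S,I,S,S] [MISS #8: read from I]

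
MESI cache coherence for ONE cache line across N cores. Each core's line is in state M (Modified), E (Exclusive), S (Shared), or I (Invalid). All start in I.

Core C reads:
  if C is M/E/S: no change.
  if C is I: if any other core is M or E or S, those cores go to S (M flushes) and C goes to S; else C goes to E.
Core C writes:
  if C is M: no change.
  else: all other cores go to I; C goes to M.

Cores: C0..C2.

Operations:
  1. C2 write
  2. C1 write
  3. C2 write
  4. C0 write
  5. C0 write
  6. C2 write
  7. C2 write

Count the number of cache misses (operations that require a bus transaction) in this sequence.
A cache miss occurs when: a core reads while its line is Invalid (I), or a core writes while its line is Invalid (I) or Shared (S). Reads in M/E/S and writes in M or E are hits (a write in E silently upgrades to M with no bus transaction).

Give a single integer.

Answer: 5

Derivation:
Op 1: C2 write [C2 write: invalidate none -> C2=M] -> [I,I,M] [MISS #1: write from I]
Op 2: C1 write [C1 write: invalidate ['C2=M'] -> C1=M] -> [I,M,I] [MISS #2: write from I]
Op 3: C2 write [C2 write: invalidate ['C1=M'] -> C2=M] -> [I,I,M] [MISS #3: write from I]
Op 4: C0 write [C0 write: invalidate ['C2=M'] -> C0=M] -> [M,I,I] [MISS #4: write from I]
Op 5: C0 write [C0 write: already M (modified), no change] -> [M,I,I] [hit: write from M]
Op 6: C2 write [C2 write: invalidate ['C0=M'] -> C2=M] -> [I,I,M] [MISS #5: write from I]
Op 7: C2 write [C2 write: already M (modified), no change] -> [I,I,M] [hit: write from M]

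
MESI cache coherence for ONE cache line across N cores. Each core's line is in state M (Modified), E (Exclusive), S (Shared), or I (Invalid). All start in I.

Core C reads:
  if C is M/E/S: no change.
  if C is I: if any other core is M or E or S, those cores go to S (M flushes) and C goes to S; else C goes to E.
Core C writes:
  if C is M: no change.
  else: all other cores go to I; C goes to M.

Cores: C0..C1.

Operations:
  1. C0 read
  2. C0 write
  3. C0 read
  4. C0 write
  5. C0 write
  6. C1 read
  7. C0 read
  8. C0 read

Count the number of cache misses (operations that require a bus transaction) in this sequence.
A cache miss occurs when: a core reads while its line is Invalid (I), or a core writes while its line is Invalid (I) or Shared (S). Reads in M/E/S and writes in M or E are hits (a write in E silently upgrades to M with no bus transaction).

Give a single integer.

Op 1: C0 read [C0 read from I: no other sharers -> C0=E (exclusive)] -> [E,I] [MISS #1: read from I]
Op 2: C0 write [C0 write: invalidate none -> C0=M] -> [M,I] [hit: write from E is a silent E->M upgrade, no bus transaction]
Op 3: C0 read [C0 read: already in M, no change] -> [M,I] [hit: read from M]
Op 4: C0 write [C0 write: already M (modified), no change] -> [M,I] [hit: write from M]
Op 5: C0 write [C0 write: already M (modified), no change] -> [M,I] [hit: write from M]
Op 6: C1 read [C1 read from I: others=['C0=M'] -> C1=S, others downsized to S] -> [S,S] [MISS #2: read from I]
Op 7: C0 read [C0 read: already in S, no change] -> [S,S] [hit: read from S]
Op 8: C0 read [C0 read: already in S, no change] -> [S,S] [hit: read from S]

Answer: 2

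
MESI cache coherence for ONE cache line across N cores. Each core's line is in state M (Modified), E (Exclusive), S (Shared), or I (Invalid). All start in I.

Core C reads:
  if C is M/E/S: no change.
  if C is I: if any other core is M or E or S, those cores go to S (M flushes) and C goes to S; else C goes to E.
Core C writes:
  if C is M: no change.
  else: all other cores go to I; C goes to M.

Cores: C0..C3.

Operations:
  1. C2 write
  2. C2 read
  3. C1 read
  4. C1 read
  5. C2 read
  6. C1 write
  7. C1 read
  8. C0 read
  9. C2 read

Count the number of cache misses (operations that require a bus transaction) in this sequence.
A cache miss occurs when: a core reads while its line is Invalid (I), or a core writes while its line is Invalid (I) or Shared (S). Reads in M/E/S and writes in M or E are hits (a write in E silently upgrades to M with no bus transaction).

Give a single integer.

Op 1: C2 write [C2 write: invalidate none -> C2=M] -> [I,I,M,I] [MISS #1: write from I]
Op 2: C2 read [C2 read: already in M, no change] -> [I,I,M,I] [hit: read from M]
Op 3: C1 read [C1 read from I: others=['C2=M'] -> C1=S, others downsized to S] -> [I,S,S,I] [MISS #2: read from I]
Op 4: C1 read [C1 read: already in S, no change] -> [I,S,S,I] [hit: read from S]
Op 5: C2 read [C2 read: already in S, no change] -> [I,S,S,I] [hit: read from S]
Op 6: C1 write [C1 write: invalidate ['C2=S'] -> C1=M] -> [I,M,I,I] [MISS #3: write from S]
Op 7: C1 read [C1 read: already in M, no change] -> [I,M,I,I] [hit: read from M]
Op 8: C0 read [C0 read from I: others=['C1=M'] -> C0=S, others downsized to S] -> [S,S,I,I] [MISS #4: read from I]
Op 9: C2 read [C2 read from I: others=['C0=S', 'C1=S'] -> C2=S, others downsized to S] -> [S,S,S,I] [MISS #5: read from I]

Answer: 5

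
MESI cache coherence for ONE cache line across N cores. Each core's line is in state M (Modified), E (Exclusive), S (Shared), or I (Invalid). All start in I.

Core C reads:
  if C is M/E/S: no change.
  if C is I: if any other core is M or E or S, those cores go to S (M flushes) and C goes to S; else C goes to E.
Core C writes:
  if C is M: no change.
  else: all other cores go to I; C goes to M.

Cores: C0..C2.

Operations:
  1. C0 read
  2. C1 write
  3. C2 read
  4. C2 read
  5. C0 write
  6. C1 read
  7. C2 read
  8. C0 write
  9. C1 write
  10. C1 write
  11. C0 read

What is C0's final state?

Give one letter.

Answer: S

Derivation:
Op 1: C0 read [C0 read from I: no other sharers -> C0=E (exclusive)] -> [E,I,I]
Op 2: C1 write [C1 write: invalidate ['C0=E'] -> C1=M] -> [I,M,I]
Op 3: C2 read [C2 read from I: others=['C1=M'] -> C2=S, others downsized to S] -> [I,S,S]
Op 4: C2 read [C2 read: already in S, no change] -> [I,S,S]
Op 5: C0 write [C0 write: invalidate ['C1=S', 'C2=S'] -> C0=M] -> [M,I,I]
Op 6: C1 read [C1 read from I: others=['C0=M'] -> C1=S, others downsized to S] -> [S,S,I]
Op 7: C2 read [C2 read from I: others=['C0=S', 'C1=S'] -> C2=S, others downsized to S] -> [S,S,S]
Op 8: C0 write [C0 write: invalidate ['C1=S', 'C2=S'] -> C0=M] -> [M,I,I]
Op 9: C1 write [C1 write: invalidate ['C0=M'] -> C1=M] -> [I,M,I]
Op 10: C1 write [C1 write: already M (modified), no change] -> [I,M,I]
Op 11: C0 read [C0 read from I: others=['C1=M'] -> C0=S, others downsized to S] -> [S,S,I]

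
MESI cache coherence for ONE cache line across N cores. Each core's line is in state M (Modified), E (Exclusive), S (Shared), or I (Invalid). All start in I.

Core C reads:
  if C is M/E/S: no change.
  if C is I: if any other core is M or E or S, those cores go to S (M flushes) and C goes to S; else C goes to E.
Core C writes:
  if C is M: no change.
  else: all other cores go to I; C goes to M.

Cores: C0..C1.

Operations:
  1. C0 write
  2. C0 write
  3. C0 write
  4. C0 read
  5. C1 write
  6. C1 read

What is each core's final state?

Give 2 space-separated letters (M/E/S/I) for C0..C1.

Op 1: C0 write [C0 write: invalidate none -> C0=M] -> [M,I]
Op 2: C0 write [C0 write: already M (modified), no change] -> [M,I]
Op 3: C0 write [C0 write: already M (modified), no change] -> [M,I]
Op 4: C0 read [C0 read: already in M, no change] -> [M,I]
Op 5: C1 write [C1 write: invalidate ['C0=M'] -> C1=M] -> [I,M]
Op 6: C1 read [C1 read: already in M, no change] -> [I,M]

Answer: I M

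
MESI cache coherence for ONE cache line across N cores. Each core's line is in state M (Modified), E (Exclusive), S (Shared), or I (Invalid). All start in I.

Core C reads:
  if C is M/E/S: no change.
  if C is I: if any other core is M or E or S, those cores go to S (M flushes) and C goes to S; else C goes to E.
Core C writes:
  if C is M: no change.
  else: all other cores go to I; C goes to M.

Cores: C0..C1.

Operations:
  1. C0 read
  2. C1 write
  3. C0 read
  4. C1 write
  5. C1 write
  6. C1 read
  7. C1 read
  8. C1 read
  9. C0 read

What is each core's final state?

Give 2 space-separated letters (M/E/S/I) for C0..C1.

Op 1: C0 read [C0 read from I: no other sharers -> C0=E (exclusive)] -> [E,I]
Op 2: C1 write [C1 write: invalidate ['C0=E'] -> C1=M] -> [I,M]
Op 3: C0 read [C0 read from I: others=['C1=M'] -> C0=S, others downsized to S] -> [S,S]
Op 4: C1 write [C1 write: invalidate ['C0=S'] -> C1=M] -> [I,M]
Op 5: C1 write [C1 write: already M (modified), no change] -> [I,M]
Op 6: C1 read [C1 read: already in M, no change] -> [I,M]
Op 7: C1 read [C1 read: already in M, no change] -> [I,M]
Op 8: C1 read [C1 read: already in M, no change] -> [I,M]
Op 9: C0 read [C0 read from I: others=['C1=M'] -> C0=S, others downsized to S] -> [S,S]

Answer: S S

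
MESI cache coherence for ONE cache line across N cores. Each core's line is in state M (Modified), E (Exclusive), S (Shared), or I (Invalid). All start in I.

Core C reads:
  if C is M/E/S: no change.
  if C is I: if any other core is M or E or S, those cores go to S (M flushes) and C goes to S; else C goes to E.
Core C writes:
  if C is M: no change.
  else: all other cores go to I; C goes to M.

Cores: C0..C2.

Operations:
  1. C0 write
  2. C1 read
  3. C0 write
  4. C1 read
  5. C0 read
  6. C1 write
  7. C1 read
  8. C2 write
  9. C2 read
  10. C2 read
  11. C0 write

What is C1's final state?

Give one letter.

Answer: I

Derivation:
Op 1: C0 write [C0 write: invalidate none -> C0=M] -> [M,I,I]
Op 2: C1 read [C1 read from I: others=['C0=M'] -> C1=S, others downsized to S] -> [S,S,I]
Op 3: C0 write [C0 write: invalidate ['C1=S'] -> C0=M] -> [M,I,I]
Op 4: C1 read [C1 read from I: others=['C0=M'] -> C1=S, others downsized to S] -> [S,S,I]
Op 5: C0 read [C0 read: already in S, no change] -> [S,S,I]
Op 6: C1 write [C1 write: invalidate ['C0=S'] -> C1=M] -> [I,M,I]
Op 7: C1 read [C1 read: already in M, no change] -> [I,M,I]
Op 8: C2 write [C2 write: invalidate ['C1=M'] -> C2=M] -> [I,I,M]
Op 9: C2 read [C2 read: already in M, no change] -> [I,I,M]
Op 10: C2 read [C2 read: already in M, no change] -> [I,I,M]
Op 11: C0 write [C0 write: invalidate ['C2=M'] -> C0=M] -> [M,I,I]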